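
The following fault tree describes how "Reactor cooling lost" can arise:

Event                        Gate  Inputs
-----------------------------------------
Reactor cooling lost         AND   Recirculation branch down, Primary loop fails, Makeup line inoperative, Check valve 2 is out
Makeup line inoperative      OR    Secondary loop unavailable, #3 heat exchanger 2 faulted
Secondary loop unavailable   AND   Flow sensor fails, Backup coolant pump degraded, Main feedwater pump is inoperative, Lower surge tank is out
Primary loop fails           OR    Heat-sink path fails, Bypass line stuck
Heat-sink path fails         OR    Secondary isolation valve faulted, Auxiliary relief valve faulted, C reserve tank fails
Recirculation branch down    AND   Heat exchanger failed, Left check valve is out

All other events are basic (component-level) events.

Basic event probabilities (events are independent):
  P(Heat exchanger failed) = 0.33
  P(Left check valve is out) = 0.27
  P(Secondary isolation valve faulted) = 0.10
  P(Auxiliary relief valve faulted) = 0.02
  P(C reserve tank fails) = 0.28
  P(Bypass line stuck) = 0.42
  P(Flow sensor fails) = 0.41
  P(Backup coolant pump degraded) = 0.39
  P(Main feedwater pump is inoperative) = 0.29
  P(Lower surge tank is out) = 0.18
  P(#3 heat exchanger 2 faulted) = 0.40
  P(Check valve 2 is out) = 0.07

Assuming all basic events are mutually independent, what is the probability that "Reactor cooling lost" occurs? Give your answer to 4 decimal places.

P(Recirculation branch down) [AND] = 0.33 × 0.27 = 0.089100
P(Heat-sink path fails) [OR] = 1 − (1−0.10) × (1−0.02) × (1−0.28) = 0.364960
P(Primary loop fails) [OR] = 1 − (1−0.364960) × (1−0.42) = 0.631677
P(Secondary loop unavailable) [AND] = 0.41 × 0.39 × 0.29 × 0.18 = 0.008347
P(Makeup line inoperative) [OR] = 1 − (1−0.008347) × (1−0.40) = 0.405008
P(Reactor cooling lost) [AND] = 0.089100 × 0.631677 × 0.405008 × 0.07 = 0.001596
Rounded to 4 decimal places: P(Reactor cooling lost) ≈ 0.0016.

0.0016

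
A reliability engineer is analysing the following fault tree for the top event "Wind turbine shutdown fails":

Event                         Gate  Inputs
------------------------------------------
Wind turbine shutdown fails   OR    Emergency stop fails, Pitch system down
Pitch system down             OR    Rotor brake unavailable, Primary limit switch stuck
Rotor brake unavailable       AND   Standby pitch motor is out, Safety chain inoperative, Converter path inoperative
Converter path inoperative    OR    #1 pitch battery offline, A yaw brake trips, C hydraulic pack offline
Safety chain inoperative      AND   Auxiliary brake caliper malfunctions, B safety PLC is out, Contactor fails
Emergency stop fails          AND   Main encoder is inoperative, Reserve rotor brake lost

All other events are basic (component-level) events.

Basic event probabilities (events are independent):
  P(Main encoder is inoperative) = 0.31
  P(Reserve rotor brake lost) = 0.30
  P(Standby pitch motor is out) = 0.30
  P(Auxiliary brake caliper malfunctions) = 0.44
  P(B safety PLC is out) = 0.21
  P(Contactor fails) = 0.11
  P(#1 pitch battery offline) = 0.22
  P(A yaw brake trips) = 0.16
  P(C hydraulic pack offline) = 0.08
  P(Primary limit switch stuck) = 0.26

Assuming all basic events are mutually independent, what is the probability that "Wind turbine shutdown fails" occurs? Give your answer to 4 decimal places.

0.3296

P(Emergency stop fails) [AND] = 0.31 × 0.30 = 0.093000
P(Safety chain inoperative) [AND] = 0.44 × 0.21 × 0.11 = 0.010164
P(Converter path inoperative) [OR] = 1 − (1−0.22) × (1−0.16) × (1−0.08) = 0.397216
P(Rotor brake unavailable) [AND] = 0.30 × 0.010164 × 0.397216 = 0.001211
P(Pitch system down) [OR] = 1 − (1−0.001211) × (1−0.26) = 0.260896
P(Wind turbine shutdown fails) [OR] = 1 − (1−0.093000) × (1−0.260896) = 0.329633
Rounded to 4 decimal places: P(Wind turbine shutdown fails) ≈ 0.3296.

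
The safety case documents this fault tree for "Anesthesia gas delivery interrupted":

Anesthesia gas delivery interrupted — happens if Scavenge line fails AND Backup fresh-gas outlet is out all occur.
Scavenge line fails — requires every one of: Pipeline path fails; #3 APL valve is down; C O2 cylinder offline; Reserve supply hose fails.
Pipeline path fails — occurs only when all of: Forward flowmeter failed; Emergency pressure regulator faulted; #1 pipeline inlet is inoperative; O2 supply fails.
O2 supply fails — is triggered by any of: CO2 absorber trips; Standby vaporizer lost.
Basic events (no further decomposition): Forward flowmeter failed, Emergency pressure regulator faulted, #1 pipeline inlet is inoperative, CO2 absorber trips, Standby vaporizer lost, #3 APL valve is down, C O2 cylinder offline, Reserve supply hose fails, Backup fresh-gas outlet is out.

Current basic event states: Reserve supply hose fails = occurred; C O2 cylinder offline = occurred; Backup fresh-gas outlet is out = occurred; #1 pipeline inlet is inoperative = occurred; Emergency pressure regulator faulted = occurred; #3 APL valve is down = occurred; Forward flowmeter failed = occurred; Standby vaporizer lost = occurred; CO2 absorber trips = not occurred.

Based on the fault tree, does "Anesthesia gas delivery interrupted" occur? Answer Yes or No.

O2 supply fails [OR]: CO2 absorber trips=not, Standby vaporizer lost=occurs → at least one input occurs → occurs.
Pipeline path fails [AND]: Forward flowmeter failed=occurs, Emergency pressure regulator faulted=occurs, #1 pipeline inlet is inoperative=occurs, O2 supply fails=occurs → all inputs occur → occurs.
Scavenge line fails [AND]: Pipeline path fails=occurs, #3 APL valve is down=occurs, C O2 cylinder offline=occurs, Reserve supply hose fails=occurs → all inputs occur → occurs.
Anesthesia gas delivery interrupted [AND]: Scavenge line fails=occurs, Backup fresh-gas outlet is out=occurs → all inputs occur → occurs.

Yes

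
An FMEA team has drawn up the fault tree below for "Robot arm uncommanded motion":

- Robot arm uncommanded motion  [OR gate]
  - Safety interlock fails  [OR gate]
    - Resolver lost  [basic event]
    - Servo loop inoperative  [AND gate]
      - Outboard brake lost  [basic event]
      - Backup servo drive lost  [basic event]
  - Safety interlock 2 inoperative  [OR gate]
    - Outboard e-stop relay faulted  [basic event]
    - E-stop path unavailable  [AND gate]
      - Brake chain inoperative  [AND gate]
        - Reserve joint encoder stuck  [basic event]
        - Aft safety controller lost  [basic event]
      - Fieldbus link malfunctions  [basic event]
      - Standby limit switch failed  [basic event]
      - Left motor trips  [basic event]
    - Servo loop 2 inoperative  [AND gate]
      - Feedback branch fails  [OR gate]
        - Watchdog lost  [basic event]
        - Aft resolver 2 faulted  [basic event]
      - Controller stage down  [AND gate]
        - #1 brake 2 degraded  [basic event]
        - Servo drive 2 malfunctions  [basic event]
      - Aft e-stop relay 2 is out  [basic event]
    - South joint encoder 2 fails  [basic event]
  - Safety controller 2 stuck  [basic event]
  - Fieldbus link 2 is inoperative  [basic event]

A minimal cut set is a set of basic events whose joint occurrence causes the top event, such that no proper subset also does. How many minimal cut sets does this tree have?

Servo loop inoperative [AND]: one cut set from each child combined → 1 × 1 = 1 cut set(s).
Safety interlock fails [OR]: union of children's cut sets → 2 cut set(s).
Brake chain inoperative [AND]: one cut set from each child combined → 1 × 1 = 1 cut set(s).
E-stop path unavailable [AND]: one cut set from each child combined → 1 × 1 × 1 × 1 = 1 cut set(s).
Feedback branch fails [OR]: union of children's cut sets → 2 cut set(s).
Controller stage down [AND]: one cut set from each child combined → 1 × 1 = 1 cut set(s).
Servo loop 2 inoperative [AND]: one cut set from each child combined → 2 × 1 × 1 = 2 cut set(s).
Safety interlock 2 inoperative [OR]: union of children's cut sets → 5 cut set(s).
Robot arm uncommanded motion [OR]: union of children's cut sets → 9 cut set(s).
Minimal cut sets: {Resolver lost}; {Backup servo drive lost, Outboard brake lost}; {Outboard e-stop relay faulted}; {Aft safety controller lost, Fieldbus link malfunctions, Left motor trips, Reserve joint encoder stuck, Standby limit switch failed}; {#1 brake 2 degraded, Aft e-stop relay 2 is out, Servo drive 2 malfunctions, Watchdog lost}; {#1 brake 2 degraded, Aft e-stop relay 2 is out, Aft resolver 2 faulted, Servo drive 2 malfunctions}; {South joint encoder 2 fails}; {Safety controller 2 stuck}; {Fieldbus link 2 is inoperative}.

9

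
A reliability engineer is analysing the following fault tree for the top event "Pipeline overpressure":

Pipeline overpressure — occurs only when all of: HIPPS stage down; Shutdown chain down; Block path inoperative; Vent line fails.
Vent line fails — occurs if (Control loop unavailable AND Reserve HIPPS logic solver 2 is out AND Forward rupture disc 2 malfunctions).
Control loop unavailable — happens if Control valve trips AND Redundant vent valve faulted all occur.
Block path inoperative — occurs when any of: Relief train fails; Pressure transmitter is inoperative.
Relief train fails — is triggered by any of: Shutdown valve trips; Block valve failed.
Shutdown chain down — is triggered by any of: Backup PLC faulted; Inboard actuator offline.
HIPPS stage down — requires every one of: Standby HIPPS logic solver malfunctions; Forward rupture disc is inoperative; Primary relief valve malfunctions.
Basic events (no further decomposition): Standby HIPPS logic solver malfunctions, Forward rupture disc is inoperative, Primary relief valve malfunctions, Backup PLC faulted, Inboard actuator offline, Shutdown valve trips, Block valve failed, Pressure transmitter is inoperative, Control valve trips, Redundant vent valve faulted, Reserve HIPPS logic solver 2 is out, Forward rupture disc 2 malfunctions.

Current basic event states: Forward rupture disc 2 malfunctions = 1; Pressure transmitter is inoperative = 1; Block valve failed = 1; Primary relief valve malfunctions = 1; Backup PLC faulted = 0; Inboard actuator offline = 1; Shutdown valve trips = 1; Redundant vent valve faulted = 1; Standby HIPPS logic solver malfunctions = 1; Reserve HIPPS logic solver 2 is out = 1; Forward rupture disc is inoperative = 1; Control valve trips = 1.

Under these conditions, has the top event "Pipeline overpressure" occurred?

HIPPS stage down [AND]: Standby HIPPS logic solver malfunctions=occurs, Forward rupture disc is inoperative=occurs, Primary relief valve malfunctions=occurs → all inputs occur → occurs.
Shutdown chain down [OR]: Backup PLC faulted=not, Inboard actuator offline=occurs → at least one input occurs → occurs.
Relief train fails [OR]: Shutdown valve trips=occurs, Block valve failed=occurs → at least one input occurs → occurs.
Block path inoperative [OR]: Relief train fails=occurs, Pressure transmitter is inoperative=occurs → at least one input occurs → occurs.
Control loop unavailable [AND]: Control valve trips=occurs, Redundant vent valve faulted=occurs → all inputs occur → occurs.
Vent line fails [AND]: Control loop unavailable=occurs, Reserve HIPPS logic solver 2 is out=occurs, Forward rupture disc 2 malfunctions=occurs → all inputs occur → occurs.
Pipeline overpressure [AND]: HIPPS stage down=occurs, Shutdown chain down=occurs, Block path inoperative=occurs, Vent line fails=occurs → all inputs occur → occurs.

Yes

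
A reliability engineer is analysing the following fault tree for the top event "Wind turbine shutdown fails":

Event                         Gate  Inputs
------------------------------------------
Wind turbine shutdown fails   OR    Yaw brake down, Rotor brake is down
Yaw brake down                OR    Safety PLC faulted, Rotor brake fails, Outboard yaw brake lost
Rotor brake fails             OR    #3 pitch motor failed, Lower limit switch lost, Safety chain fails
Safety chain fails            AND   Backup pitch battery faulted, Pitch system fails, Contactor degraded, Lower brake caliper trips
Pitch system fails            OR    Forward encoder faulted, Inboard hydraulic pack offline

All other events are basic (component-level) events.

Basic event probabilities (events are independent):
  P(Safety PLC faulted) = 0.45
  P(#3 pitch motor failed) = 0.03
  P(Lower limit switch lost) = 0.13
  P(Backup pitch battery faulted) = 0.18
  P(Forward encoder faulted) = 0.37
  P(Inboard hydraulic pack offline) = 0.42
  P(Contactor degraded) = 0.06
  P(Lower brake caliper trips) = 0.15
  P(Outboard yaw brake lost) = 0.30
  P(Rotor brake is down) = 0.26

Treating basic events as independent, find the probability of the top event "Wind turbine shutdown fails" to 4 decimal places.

0.7598

P(Pitch system fails) [OR] = 1 − (1−0.37) × (1−0.42) = 0.634600
P(Safety chain fails) [AND] = 0.18 × 0.634600 × 0.06 × 0.15 = 0.001028
P(Rotor brake fails) [OR] = 1 − (1−0.03) × (1−0.13) × (1−0.001028) = 0.156968
P(Yaw brake down) [OR] = 1 − (1−0.45) × (1−0.156968) × (1−0.30) = 0.675433
P(Wind turbine shutdown fails) [OR] = 1 − (1−0.675433) × (1−0.26) = 0.759820
Rounded to 4 decimal places: P(Wind turbine shutdown fails) ≈ 0.7598.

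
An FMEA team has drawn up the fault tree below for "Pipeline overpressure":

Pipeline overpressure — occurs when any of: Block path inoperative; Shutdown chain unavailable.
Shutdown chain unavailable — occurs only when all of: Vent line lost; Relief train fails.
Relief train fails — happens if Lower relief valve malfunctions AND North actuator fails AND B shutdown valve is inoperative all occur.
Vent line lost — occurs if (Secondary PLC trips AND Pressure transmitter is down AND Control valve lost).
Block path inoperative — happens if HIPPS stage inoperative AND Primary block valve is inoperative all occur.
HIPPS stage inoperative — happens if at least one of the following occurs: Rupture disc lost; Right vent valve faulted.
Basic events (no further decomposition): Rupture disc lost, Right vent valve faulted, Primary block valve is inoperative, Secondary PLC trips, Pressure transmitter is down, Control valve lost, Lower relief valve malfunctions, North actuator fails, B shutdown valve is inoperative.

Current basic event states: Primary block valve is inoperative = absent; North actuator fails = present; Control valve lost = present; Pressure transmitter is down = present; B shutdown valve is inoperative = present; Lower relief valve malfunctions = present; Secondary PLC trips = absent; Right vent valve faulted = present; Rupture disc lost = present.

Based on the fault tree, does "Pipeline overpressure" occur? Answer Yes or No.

HIPPS stage inoperative [OR]: Rupture disc lost=occurs, Right vent valve faulted=occurs → at least one input occurs → occurs.
Block path inoperative [AND]: HIPPS stage inoperative=occurs, Primary block valve is inoperative=not → not all inputs occur → does not occur.
Vent line lost [AND]: Secondary PLC trips=not, Pressure transmitter is down=occurs, Control valve lost=occurs → not all inputs occur → does not occur.
Relief train fails [AND]: Lower relief valve malfunctions=occurs, North actuator fails=occurs, B shutdown valve is inoperative=occurs → all inputs occur → occurs.
Shutdown chain unavailable [AND]: Vent line lost=not, Relief train fails=occurs → not all inputs occur → does not occur.
Pipeline overpressure [OR]: Block path inoperative=not, Shutdown chain unavailable=not → no input occurs → does not occur.

No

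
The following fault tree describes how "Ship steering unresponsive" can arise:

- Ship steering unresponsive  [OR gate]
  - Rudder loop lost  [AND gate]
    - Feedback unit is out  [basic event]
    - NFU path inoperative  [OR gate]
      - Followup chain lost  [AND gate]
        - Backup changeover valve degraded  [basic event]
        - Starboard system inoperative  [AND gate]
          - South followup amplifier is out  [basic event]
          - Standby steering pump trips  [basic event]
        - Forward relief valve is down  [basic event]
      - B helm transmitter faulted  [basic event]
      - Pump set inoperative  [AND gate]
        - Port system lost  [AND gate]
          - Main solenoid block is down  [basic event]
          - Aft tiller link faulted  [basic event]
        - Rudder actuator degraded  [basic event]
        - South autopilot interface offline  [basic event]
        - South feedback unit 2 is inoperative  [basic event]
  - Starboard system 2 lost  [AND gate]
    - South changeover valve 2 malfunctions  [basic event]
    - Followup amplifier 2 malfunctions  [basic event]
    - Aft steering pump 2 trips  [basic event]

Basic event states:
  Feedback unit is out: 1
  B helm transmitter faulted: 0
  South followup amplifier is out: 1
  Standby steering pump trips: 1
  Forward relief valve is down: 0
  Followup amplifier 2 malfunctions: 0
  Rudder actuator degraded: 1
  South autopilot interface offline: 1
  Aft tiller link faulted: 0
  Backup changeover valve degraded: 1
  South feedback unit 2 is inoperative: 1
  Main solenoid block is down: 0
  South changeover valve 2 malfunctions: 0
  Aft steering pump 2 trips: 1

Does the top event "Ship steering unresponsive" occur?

Starboard system inoperative [AND]: South followup amplifier is out=occurs, Standby steering pump trips=occurs → all inputs occur → occurs.
Followup chain lost [AND]: Backup changeover valve degraded=occurs, Starboard system inoperative=occurs, Forward relief valve is down=not → not all inputs occur → does not occur.
Port system lost [AND]: Main solenoid block is down=not, Aft tiller link faulted=not → not all inputs occur → does not occur.
Pump set inoperative [AND]: Port system lost=not, Rudder actuator degraded=occurs, South autopilot interface offline=occurs, South feedback unit 2 is inoperative=occurs → not all inputs occur → does not occur.
NFU path inoperative [OR]: Followup chain lost=not, B helm transmitter faulted=not, Pump set inoperative=not → no input occurs → does not occur.
Rudder loop lost [AND]: Feedback unit is out=occurs, NFU path inoperative=not → not all inputs occur → does not occur.
Starboard system 2 lost [AND]: South changeover valve 2 malfunctions=not, Followup amplifier 2 malfunctions=not, Aft steering pump 2 trips=occurs → not all inputs occur → does not occur.
Ship steering unresponsive [OR]: Rudder loop lost=not, Starboard system 2 lost=not → no input occurs → does not occur.

No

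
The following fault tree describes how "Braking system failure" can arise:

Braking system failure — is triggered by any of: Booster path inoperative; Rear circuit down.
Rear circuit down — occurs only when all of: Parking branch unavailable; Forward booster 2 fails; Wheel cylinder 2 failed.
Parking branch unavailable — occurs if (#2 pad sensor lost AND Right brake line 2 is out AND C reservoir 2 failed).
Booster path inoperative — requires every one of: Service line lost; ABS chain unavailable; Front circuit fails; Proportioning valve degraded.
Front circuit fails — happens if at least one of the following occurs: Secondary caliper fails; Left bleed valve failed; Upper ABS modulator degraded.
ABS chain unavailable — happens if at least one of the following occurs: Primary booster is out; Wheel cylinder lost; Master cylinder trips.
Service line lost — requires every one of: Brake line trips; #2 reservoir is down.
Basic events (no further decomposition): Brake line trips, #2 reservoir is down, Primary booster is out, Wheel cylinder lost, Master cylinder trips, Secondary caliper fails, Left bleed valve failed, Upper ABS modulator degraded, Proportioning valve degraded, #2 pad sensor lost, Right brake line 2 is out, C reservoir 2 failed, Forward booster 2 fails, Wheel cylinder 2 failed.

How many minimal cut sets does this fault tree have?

10

Service line lost [AND]: one cut set from each child combined → 1 × 1 = 1 cut set(s).
ABS chain unavailable [OR]: union of children's cut sets → 3 cut set(s).
Front circuit fails [OR]: union of children's cut sets → 3 cut set(s).
Booster path inoperative [AND]: one cut set from each child combined → 1 × 3 × 3 × 1 = 9 cut set(s).
Parking branch unavailable [AND]: one cut set from each child combined → 1 × 1 × 1 = 1 cut set(s).
Rear circuit down [AND]: one cut set from each child combined → 1 × 1 × 1 = 1 cut set(s).
Braking system failure [OR]: union of children's cut sets → 10 cut set(s).
Minimal cut sets: {#2 reservoir is down, Brake line trips, Primary booster is out, Proportioning valve degraded, Secondary caliper fails}; {#2 reservoir is down, Brake line trips, Left bleed valve failed, Primary booster is out, Proportioning valve degraded}; {#2 reservoir is down, Brake line trips, Primary booster is out, Proportioning valve degraded, Upper ABS modulator degraded}; {#2 reservoir is down, Brake line trips, Proportioning valve degraded, Secondary caliper fails, Wheel cylinder lost}; {#2 reservoir is down, Brake line trips, Left bleed valve failed, Proportioning valve degraded, Wheel cylinder lost}; {#2 reservoir is down, Brake line trips, Proportioning valve degraded, Upper ABS modulator degraded, Wheel cylinder lost}; {#2 reservoir is down, Brake line trips, Master cylinder trips, Proportioning valve degraded, Secondary caliper fails}; {#2 reservoir is down, Brake line trips, Left bleed valve failed, Master cylinder trips, Proportioning valve degraded}; {#2 reservoir is down, Brake line trips, Master cylinder trips, Proportioning valve degraded, Upper ABS modulator degraded}; {#2 pad sensor lost, C reservoir 2 failed, Forward booster 2 fails, Right brake line 2 is out, Wheel cylinder 2 failed}.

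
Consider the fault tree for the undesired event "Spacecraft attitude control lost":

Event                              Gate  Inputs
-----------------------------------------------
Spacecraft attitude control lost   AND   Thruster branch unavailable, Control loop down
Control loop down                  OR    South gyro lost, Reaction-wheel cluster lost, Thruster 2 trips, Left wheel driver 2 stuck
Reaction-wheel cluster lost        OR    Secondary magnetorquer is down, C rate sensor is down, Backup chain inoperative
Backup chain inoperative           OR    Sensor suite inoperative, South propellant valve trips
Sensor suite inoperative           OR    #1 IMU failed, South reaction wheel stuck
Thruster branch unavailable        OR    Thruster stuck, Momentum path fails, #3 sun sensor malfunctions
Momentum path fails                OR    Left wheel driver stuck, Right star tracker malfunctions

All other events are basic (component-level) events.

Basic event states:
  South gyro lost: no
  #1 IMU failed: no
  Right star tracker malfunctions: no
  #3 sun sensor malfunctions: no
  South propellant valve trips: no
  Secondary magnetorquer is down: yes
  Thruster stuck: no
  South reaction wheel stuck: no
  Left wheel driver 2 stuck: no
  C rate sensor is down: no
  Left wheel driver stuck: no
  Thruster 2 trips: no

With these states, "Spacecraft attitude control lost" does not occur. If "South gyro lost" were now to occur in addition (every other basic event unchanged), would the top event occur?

No

Counterfactual: set "South gyro lost" to occurred.
Momentum path fails [OR]: Left wheel driver stuck=not, Right star tracker malfunctions=not → no input occurs → does not occur.
Thruster branch unavailable [OR]: Thruster stuck=not, Momentum path fails=not, #3 sun sensor malfunctions=not → no input occurs → does not occur.
Sensor suite inoperative [OR]: #1 IMU failed=not, South reaction wheel stuck=not → no input occurs → does not occur.
Backup chain inoperative [OR]: Sensor suite inoperative=not, South propellant valve trips=not → no input occurs → does not occur.
Reaction-wheel cluster lost [OR]: Secondary magnetorquer is down=occurs, C rate sensor is down=not, Backup chain inoperative=not → at least one input occurs → occurs.
Control loop down [OR]: South gyro lost=occurs, Reaction-wheel cluster lost=occurs, Thruster 2 trips=not, Left wheel driver 2 stuck=not → at least one input occurs → occurs.
Spacecraft attitude control lost [AND]: Thruster branch unavailable=not, Control loop down=occurs → not all inputs occur → does not occur.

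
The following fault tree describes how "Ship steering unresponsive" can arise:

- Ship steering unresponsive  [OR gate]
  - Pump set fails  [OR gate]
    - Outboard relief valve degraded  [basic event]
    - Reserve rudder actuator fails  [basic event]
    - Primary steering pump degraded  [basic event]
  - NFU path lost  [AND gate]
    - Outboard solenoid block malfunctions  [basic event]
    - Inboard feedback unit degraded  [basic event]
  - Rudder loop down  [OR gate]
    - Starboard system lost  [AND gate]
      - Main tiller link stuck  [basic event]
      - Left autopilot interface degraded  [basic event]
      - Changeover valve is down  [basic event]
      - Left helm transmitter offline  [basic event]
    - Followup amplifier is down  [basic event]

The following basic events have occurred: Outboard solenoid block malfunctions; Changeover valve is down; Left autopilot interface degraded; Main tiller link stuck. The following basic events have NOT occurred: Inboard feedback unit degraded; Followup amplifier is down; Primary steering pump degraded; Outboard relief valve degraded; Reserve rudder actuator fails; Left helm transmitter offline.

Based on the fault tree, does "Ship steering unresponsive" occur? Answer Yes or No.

No

Pump set fails [OR]: Outboard relief valve degraded=not, Reserve rudder actuator fails=not, Primary steering pump degraded=not → no input occurs → does not occur.
NFU path lost [AND]: Outboard solenoid block malfunctions=occurs, Inboard feedback unit degraded=not → not all inputs occur → does not occur.
Starboard system lost [AND]: Main tiller link stuck=occurs, Left autopilot interface degraded=occurs, Changeover valve is down=occurs, Left helm transmitter offline=not → not all inputs occur → does not occur.
Rudder loop down [OR]: Starboard system lost=not, Followup amplifier is down=not → no input occurs → does not occur.
Ship steering unresponsive [OR]: Pump set fails=not, NFU path lost=not, Rudder loop down=not → no input occurs → does not occur.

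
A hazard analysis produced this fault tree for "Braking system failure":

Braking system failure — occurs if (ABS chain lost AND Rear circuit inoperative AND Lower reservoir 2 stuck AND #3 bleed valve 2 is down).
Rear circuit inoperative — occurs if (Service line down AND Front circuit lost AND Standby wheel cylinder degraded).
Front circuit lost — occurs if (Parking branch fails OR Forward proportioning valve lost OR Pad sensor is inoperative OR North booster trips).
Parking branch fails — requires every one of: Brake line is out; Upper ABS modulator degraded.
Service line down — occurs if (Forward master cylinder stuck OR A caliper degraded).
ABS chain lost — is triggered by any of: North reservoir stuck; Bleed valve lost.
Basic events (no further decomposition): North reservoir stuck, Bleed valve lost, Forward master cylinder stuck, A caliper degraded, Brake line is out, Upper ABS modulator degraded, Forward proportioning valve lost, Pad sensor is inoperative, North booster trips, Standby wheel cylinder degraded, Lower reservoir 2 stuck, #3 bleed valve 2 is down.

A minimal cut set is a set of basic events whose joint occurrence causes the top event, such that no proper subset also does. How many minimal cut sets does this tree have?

16

ABS chain lost [OR]: union of children's cut sets → 2 cut set(s).
Service line down [OR]: union of children's cut sets → 2 cut set(s).
Parking branch fails [AND]: one cut set from each child combined → 1 × 1 = 1 cut set(s).
Front circuit lost [OR]: union of children's cut sets → 4 cut set(s).
Rear circuit inoperative [AND]: one cut set from each child combined → 2 × 4 × 1 = 8 cut set(s).
Braking system failure [AND]: one cut set from each child combined → 2 × 8 × 1 × 1 = 16 cut set(s).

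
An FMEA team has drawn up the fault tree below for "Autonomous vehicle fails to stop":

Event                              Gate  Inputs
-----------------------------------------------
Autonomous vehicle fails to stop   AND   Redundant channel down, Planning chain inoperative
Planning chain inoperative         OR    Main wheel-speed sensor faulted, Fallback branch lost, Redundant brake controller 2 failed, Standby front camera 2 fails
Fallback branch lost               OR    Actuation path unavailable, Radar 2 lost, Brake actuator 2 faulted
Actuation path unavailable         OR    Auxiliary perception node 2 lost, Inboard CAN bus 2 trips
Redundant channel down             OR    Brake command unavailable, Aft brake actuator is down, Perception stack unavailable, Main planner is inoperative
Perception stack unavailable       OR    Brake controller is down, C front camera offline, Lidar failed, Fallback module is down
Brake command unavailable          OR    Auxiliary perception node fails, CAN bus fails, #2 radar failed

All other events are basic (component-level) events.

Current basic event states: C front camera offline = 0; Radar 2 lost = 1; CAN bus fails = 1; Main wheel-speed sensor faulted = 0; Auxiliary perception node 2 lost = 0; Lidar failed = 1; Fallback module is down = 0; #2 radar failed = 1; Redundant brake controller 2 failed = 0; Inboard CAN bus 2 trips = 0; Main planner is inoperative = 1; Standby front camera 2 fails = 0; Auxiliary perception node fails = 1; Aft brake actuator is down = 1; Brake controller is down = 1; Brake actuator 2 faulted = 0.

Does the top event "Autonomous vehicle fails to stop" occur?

Yes

Brake command unavailable [OR]: Auxiliary perception node fails=occurs, CAN bus fails=occurs, #2 radar failed=occurs → at least one input occurs → occurs.
Perception stack unavailable [OR]: Brake controller is down=occurs, C front camera offline=not, Lidar failed=occurs, Fallback module is down=not → at least one input occurs → occurs.
Redundant channel down [OR]: Brake command unavailable=occurs, Aft brake actuator is down=occurs, Perception stack unavailable=occurs, Main planner is inoperative=occurs → at least one input occurs → occurs.
Actuation path unavailable [OR]: Auxiliary perception node 2 lost=not, Inboard CAN bus 2 trips=not → no input occurs → does not occur.
Fallback branch lost [OR]: Actuation path unavailable=not, Radar 2 lost=occurs, Brake actuator 2 faulted=not → at least one input occurs → occurs.
Planning chain inoperative [OR]: Main wheel-speed sensor faulted=not, Fallback branch lost=occurs, Redundant brake controller 2 failed=not, Standby front camera 2 fails=not → at least one input occurs → occurs.
Autonomous vehicle fails to stop [AND]: Redundant channel down=occurs, Planning chain inoperative=occurs → all inputs occur → occurs.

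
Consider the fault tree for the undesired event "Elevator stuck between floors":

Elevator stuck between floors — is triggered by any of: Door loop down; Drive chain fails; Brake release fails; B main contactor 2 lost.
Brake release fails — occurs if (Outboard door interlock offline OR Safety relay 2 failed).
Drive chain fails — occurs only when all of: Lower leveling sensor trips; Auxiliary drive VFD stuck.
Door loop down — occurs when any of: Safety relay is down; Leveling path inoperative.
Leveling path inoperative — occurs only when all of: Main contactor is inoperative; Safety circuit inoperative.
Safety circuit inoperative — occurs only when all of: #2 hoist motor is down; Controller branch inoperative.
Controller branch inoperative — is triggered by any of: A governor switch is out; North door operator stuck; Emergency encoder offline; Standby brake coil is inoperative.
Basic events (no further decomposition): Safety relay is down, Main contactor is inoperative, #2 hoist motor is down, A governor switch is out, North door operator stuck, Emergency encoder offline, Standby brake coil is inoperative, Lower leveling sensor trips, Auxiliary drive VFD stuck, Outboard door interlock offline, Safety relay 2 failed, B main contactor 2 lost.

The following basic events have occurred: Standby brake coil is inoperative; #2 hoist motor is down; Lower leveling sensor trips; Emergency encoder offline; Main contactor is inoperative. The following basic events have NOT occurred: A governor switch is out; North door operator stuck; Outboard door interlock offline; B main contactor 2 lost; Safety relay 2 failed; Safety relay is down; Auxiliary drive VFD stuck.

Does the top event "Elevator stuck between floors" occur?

Yes

Controller branch inoperative [OR]: A governor switch is out=not, North door operator stuck=not, Emergency encoder offline=occurs, Standby brake coil is inoperative=occurs → at least one input occurs → occurs.
Safety circuit inoperative [AND]: #2 hoist motor is down=occurs, Controller branch inoperative=occurs → all inputs occur → occurs.
Leveling path inoperative [AND]: Main contactor is inoperative=occurs, Safety circuit inoperative=occurs → all inputs occur → occurs.
Door loop down [OR]: Safety relay is down=not, Leveling path inoperative=occurs → at least one input occurs → occurs.
Drive chain fails [AND]: Lower leveling sensor trips=occurs, Auxiliary drive VFD stuck=not → not all inputs occur → does not occur.
Brake release fails [OR]: Outboard door interlock offline=not, Safety relay 2 failed=not → no input occurs → does not occur.
Elevator stuck between floors [OR]: Door loop down=occurs, Drive chain fails=not, Brake release fails=not, B main contactor 2 lost=not → at least one input occurs → occurs.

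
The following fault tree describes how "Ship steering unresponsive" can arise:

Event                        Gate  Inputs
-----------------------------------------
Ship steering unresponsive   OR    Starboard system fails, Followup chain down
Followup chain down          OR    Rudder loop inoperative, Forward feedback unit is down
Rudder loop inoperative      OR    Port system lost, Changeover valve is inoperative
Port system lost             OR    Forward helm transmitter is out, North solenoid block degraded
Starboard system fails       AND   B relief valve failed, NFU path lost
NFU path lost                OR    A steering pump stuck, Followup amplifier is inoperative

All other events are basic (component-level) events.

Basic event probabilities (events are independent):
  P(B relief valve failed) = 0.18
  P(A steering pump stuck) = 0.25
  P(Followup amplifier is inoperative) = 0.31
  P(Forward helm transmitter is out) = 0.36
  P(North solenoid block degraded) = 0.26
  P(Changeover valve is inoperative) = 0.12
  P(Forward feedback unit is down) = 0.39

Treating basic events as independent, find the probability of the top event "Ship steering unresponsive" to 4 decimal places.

0.7679

P(NFU path lost) [OR] = 1 − (1−0.25) × (1−0.31) = 0.482500
P(Starboard system fails) [AND] = 0.18 × 0.482500 = 0.086850
P(Port system lost) [OR] = 1 − (1−0.36) × (1−0.26) = 0.526400
P(Rudder loop inoperative) [OR] = 1 − (1−0.526400) × (1−0.12) = 0.583232
P(Followup chain down) [OR] = 1 − (1−0.583232) × (1−0.39) = 0.745772
P(Ship steering unresponsive) [OR] = 1 − (1−0.086850) × (1−0.745772) = 0.767852
Rounded to 4 decimal places: P(Ship steering unresponsive) ≈ 0.7679.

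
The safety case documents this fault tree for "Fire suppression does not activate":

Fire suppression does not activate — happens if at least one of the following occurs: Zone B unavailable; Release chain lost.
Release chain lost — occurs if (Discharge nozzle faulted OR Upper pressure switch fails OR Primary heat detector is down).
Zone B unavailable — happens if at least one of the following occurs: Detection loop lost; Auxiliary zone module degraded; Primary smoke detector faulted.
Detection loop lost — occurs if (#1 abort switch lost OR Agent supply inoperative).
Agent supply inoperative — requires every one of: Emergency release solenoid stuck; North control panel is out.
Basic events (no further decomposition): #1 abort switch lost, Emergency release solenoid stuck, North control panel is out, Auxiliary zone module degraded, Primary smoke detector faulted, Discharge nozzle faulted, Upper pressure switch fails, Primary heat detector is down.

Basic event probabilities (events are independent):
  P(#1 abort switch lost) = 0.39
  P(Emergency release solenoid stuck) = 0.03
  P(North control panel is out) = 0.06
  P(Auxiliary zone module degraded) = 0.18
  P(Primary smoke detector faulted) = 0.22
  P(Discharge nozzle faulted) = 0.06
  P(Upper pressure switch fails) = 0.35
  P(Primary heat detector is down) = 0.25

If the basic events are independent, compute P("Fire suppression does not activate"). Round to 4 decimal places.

P(Agent supply inoperative) [AND] = 0.03 × 0.06 = 0.001800
P(Detection loop lost) [OR] = 1 − (1−0.39) × (1−0.001800) = 0.391098
P(Zone B unavailable) [OR] = 1 − (1−0.391098) × (1−0.18) × (1−0.22) = 0.610546
P(Release chain lost) [OR] = 1 − (1−0.06) × (1−0.35) × (1−0.25) = 0.541750
P(Fire suppression does not activate) [OR] = 1 − (1−0.610546) × (1−0.541750) = 0.821533
Rounded to 4 decimal places: P(Fire suppression does not activate) ≈ 0.8215.

0.8215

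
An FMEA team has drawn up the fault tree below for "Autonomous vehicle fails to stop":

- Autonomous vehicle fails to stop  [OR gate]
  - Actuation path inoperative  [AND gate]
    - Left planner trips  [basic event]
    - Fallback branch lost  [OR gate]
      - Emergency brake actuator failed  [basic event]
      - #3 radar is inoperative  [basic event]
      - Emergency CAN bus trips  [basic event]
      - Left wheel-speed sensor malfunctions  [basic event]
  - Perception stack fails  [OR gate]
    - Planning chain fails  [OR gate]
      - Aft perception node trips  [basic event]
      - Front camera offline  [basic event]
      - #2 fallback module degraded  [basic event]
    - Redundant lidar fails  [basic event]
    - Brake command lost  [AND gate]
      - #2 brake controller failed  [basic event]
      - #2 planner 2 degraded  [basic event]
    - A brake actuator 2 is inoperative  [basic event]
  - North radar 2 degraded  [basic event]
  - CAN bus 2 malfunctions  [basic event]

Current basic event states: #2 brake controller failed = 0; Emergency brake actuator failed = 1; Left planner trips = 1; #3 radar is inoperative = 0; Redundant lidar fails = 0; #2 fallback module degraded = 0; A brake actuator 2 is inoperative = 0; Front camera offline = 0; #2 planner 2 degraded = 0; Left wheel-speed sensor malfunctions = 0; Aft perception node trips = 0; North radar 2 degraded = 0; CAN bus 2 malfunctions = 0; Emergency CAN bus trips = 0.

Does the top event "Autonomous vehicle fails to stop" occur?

Yes

Fallback branch lost [OR]: Emergency brake actuator failed=occurs, #3 radar is inoperative=not, Emergency CAN bus trips=not, Left wheel-speed sensor malfunctions=not → at least one input occurs → occurs.
Actuation path inoperative [AND]: Left planner trips=occurs, Fallback branch lost=occurs → all inputs occur → occurs.
Planning chain fails [OR]: Aft perception node trips=not, Front camera offline=not, #2 fallback module degraded=not → no input occurs → does not occur.
Brake command lost [AND]: #2 brake controller failed=not, #2 planner 2 degraded=not → not all inputs occur → does not occur.
Perception stack fails [OR]: Planning chain fails=not, Redundant lidar fails=not, Brake command lost=not, A brake actuator 2 is inoperative=not → no input occurs → does not occur.
Autonomous vehicle fails to stop [OR]: Actuation path inoperative=occurs, Perception stack fails=not, North radar 2 degraded=not, CAN bus 2 malfunctions=not → at least one input occurs → occurs.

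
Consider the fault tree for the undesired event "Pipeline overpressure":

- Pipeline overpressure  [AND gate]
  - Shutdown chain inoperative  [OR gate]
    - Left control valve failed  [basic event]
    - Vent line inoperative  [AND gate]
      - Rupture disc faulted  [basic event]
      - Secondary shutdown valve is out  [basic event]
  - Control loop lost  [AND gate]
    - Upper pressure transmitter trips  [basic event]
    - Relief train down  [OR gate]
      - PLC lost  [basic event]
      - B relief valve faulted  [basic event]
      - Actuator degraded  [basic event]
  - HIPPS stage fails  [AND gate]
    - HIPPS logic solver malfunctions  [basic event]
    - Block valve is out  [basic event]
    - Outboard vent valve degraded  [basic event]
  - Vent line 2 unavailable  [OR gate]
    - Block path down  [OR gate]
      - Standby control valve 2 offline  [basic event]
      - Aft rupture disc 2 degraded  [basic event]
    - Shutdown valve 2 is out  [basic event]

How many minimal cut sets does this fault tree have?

Vent line inoperative [AND]: one cut set from each child combined → 1 × 1 = 1 cut set(s).
Shutdown chain inoperative [OR]: union of children's cut sets → 2 cut set(s).
Relief train down [OR]: union of children's cut sets → 3 cut set(s).
Control loop lost [AND]: one cut set from each child combined → 1 × 3 = 3 cut set(s).
HIPPS stage fails [AND]: one cut set from each child combined → 1 × 1 × 1 = 1 cut set(s).
Block path down [OR]: union of children's cut sets → 2 cut set(s).
Vent line 2 unavailable [OR]: union of children's cut sets → 3 cut set(s).
Pipeline overpressure [AND]: one cut set from each child combined → 2 × 3 × 1 × 3 = 18 cut set(s).

18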